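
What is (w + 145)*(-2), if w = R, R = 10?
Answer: -310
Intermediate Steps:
w = 10
(w + 145)*(-2) = (10 + 145)*(-2) = 155*(-2) = -310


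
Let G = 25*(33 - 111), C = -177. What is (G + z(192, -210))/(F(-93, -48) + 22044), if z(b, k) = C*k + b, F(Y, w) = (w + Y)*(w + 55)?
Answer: 11804/7019 ≈ 1.6817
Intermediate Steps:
F(Y, w) = (55 + w)*(Y + w) (F(Y, w) = (Y + w)*(55 + w) = (55 + w)*(Y + w))
G = -1950 (G = 25*(-78) = -1950)
z(b, k) = b - 177*k (z(b, k) = -177*k + b = b - 177*k)
(G + z(192, -210))/(F(-93, -48) + 22044) = (-1950 + (192 - 177*(-210)))/(((-48)² + 55*(-93) + 55*(-48) - 93*(-48)) + 22044) = (-1950 + (192 + 37170))/((2304 - 5115 - 2640 + 4464) + 22044) = (-1950 + 37362)/(-987 + 22044) = 35412/21057 = 35412*(1/21057) = 11804/7019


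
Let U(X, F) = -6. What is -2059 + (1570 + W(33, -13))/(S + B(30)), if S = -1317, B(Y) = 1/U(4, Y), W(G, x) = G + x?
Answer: -16281817/7903 ≈ -2060.2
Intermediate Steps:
B(Y) = -1/6 (B(Y) = 1/(-6) = -1/6)
-2059 + (1570 + W(33, -13))/(S + B(30)) = -2059 + (1570 + (33 - 13))/(-1317 - 1/6) = -2059 + (1570 + 20)/(-7903/6) = -2059 + 1590*(-6/7903) = -2059 - 9540/7903 = -16281817/7903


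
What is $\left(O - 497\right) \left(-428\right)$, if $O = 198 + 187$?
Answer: $47936$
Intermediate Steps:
$O = 385$
$\left(O - 497\right) \left(-428\right) = \left(385 - 497\right) \left(-428\right) = \left(-112\right) \left(-428\right) = 47936$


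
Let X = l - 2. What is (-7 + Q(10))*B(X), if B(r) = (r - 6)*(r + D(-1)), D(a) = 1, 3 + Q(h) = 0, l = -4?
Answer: -600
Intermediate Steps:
Q(h) = -3 (Q(h) = -3 + 0 = -3)
X = -6 (X = -4 - 2 = -6)
B(r) = (1 + r)*(-6 + r) (B(r) = (r - 6)*(r + 1) = (-6 + r)*(1 + r) = (1 + r)*(-6 + r))
(-7 + Q(10))*B(X) = (-7 - 3)*(-6 + (-6)² - 5*(-6)) = -10*(-6 + 36 + 30) = -10*60 = -600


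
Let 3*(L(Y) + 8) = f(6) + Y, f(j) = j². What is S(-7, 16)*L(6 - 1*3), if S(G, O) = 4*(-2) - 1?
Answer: -45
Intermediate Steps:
S(G, O) = -9 (S(G, O) = -8 - 1 = -9)
L(Y) = 4 + Y/3 (L(Y) = -8 + (6² + Y)/3 = -8 + (36 + Y)/3 = -8 + (12 + Y/3) = 4 + Y/3)
S(-7, 16)*L(6 - 1*3) = -9*(4 + (6 - 1*3)/3) = -9*(4 + (6 - 3)/3) = -9*(4 + (⅓)*3) = -9*(4 + 1) = -9*5 = -45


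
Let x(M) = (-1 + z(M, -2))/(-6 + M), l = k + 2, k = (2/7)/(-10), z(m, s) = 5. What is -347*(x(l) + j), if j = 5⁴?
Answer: -30530795/141 ≈ -2.1653e+5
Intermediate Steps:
j = 625
k = -1/35 (k = (2*(⅐))*(-⅒) = (2/7)*(-⅒) = -1/35 ≈ -0.028571)
l = 69/35 (l = -1/35 + 2 = 69/35 ≈ 1.9714)
x(M) = 4/(-6 + M) (x(M) = (-1 + 5)/(-6 + M) = 4/(-6 + M))
-347*(x(l) + j) = -347*(4/(-6 + 69/35) + 625) = -347*(4/(-141/35) + 625) = -347*(4*(-35/141) + 625) = -347*(-140/141 + 625) = -347*87985/141 = -30530795/141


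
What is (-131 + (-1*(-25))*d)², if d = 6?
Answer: 361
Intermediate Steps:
(-131 + (-1*(-25))*d)² = (-131 - 1*(-25)*6)² = (-131 + 25*6)² = (-131 + 150)² = 19² = 361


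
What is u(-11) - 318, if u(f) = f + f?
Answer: -340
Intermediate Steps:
u(f) = 2*f
u(-11) - 318 = 2*(-11) - 318 = -22 - 318 = -340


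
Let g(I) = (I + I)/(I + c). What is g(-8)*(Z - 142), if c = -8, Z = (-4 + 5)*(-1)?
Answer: -143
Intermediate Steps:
Z = -1 (Z = 1*(-1) = -1)
g(I) = 2*I/(-8 + I) (g(I) = (I + I)/(I - 8) = (2*I)/(-8 + I) = 2*I/(-8 + I))
g(-8)*(Z - 142) = (2*(-8)/(-8 - 8))*(-1 - 142) = (2*(-8)/(-16))*(-143) = (2*(-8)*(-1/16))*(-143) = 1*(-143) = -143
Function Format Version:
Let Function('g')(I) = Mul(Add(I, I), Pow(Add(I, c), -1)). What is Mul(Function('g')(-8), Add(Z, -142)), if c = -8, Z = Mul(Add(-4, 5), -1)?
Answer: -143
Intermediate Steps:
Z = -1 (Z = Mul(1, -1) = -1)
Function('g')(I) = Mul(2, I, Pow(Add(-8, I), -1)) (Function('g')(I) = Mul(Add(I, I), Pow(Add(I, -8), -1)) = Mul(Mul(2, I), Pow(Add(-8, I), -1)) = Mul(2, I, Pow(Add(-8, I), -1)))
Mul(Function('g')(-8), Add(Z, -142)) = Mul(Mul(2, -8, Pow(Add(-8, -8), -1)), Add(-1, -142)) = Mul(Mul(2, -8, Pow(-16, -1)), -143) = Mul(Mul(2, -8, Rational(-1, 16)), -143) = Mul(1, -143) = -143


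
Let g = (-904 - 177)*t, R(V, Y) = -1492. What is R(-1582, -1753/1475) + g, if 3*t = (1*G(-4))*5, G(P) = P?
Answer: 17144/3 ≈ 5714.7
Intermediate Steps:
t = -20/3 (t = ((1*(-4))*5)/3 = (-4*5)/3 = (⅓)*(-20) = -20/3 ≈ -6.6667)
g = 21620/3 (g = (-904 - 177)*(-20/3) = -1081*(-20/3) = 21620/3 ≈ 7206.7)
R(-1582, -1753/1475) + g = -1492 + 21620/3 = 17144/3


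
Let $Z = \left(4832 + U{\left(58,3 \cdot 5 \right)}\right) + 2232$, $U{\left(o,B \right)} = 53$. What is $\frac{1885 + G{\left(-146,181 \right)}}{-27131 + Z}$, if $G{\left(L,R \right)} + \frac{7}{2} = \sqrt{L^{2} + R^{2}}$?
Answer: $- \frac{3763}{40028} - \frac{\sqrt{54077}}{20014} \approx -0.10563$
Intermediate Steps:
$G{\left(L,R \right)} = - \frac{7}{2} + \sqrt{L^{2} + R^{2}}$
$Z = 7117$ ($Z = \left(4832 + 53\right) + 2232 = 4885 + 2232 = 7117$)
$\frac{1885 + G{\left(-146,181 \right)}}{-27131 + Z} = \frac{1885 - \left(\frac{7}{2} - \sqrt{\left(-146\right)^{2} + 181^{2}}\right)}{-27131 + 7117} = \frac{1885 - \left(\frac{7}{2} - \sqrt{21316 + 32761}\right)}{-20014} = \left(1885 - \left(\frac{7}{2} - \sqrt{54077}\right)\right) \left(- \frac{1}{20014}\right) = \left(\frac{3763}{2} + \sqrt{54077}\right) \left(- \frac{1}{20014}\right) = - \frac{3763}{40028} - \frac{\sqrt{54077}}{20014}$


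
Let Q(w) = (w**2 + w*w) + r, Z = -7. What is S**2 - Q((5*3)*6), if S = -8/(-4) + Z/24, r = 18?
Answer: -9339887/576 ≈ -16215.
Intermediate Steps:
S = 41/24 (S = -8/(-4) - 7/24 = -8*(-1/4) - 7*1/24 = 2 - 7/24 = 41/24 ≈ 1.7083)
Q(w) = 18 + 2*w**2 (Q(w) = (w**2 + w*w) + 18 = (w**2 + w**2) + 18 = 2*w**2 + 18 = 18 + 2*w**2)
S**2 - Q((5*3)*6) = (41/24)**2 - (18 + 2*((5*3)*6)**2) = 1681/576 - (18 + 2*(15*6)**2) = 1681/576 - (18 + 2*90**2) = 1681/576 - (18 + 2*8100) = 1681/576 - (18 + 16200) = 1681/576 - 1*16218 = 1681/576 - 16218 = -9339887/576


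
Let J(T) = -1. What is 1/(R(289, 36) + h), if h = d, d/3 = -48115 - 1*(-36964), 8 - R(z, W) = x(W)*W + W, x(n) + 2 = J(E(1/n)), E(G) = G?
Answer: -1/33373 ≈ -2.9964e-5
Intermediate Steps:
x(n) = -3 (x(n) = -2 - 1 = -3)
R(z, W) = 8 + 2*W (R(z, W) = 8 - (-3*W + W) = 8 - (-2)*W = 8 + 2*W)
d = -33453 (d = 3*(-48115 - 1*(-36964)) = 3*(-48115 + 36964) = 3*(-11151) = -33453)
h = -33453
1/(R(289, 36) + h) = 1/((8 + 2*36) - 33453) = 1/((8 + 72) - 33453) = 1/(80 - 33453) = 1/(-33373) = -1/33373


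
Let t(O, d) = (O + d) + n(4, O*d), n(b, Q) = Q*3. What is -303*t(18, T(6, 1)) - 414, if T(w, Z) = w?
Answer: -105858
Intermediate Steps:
n(b, Q) = 3*Q
t(O, d) = O + d + 3*O*d (t(O, d) = (O + d) + 3*(O*d) = (O + d) + 3*O*d = O + d + 3*O*d)
-303*t(18, T(6, 1)) - 414 = -303*(18 + 6 + 3*18*6) - 414 = -303*(18 + 6 + 324) - 414 = -303*348 - 414 = -105444 - 414 = -105858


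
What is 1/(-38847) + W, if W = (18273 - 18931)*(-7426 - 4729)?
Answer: 310697917529/38847 ≈ 7.9980e+6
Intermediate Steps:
W = 7997990 (W = -658*(-12155) = 7997990)
1/(-38847) + W = 1/(-38847) + 7997990 = -1/38847 + 7997990 = 310697917529/38847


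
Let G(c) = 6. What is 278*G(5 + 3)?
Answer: 1668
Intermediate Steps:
278*G(5 + 3) = 278*6 = 1668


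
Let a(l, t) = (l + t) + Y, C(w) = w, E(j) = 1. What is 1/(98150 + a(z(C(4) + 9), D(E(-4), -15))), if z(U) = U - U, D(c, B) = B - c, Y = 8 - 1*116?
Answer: 1/98026 ≈ 1.0201e-5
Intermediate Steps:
Y = -108 (Y = 8 - 116 = -108)
z(U) = 0
a(l, t) = -108 + l + t (a(l, t) = (l + t) - 108 = -108 + l + t)
1/(98150 + a(z(C(4) + 9), D(E(-4), -15))) = 1/(98150 + (-108 + 0 + (-15 - 1*1))) = 1/(98150 + (-108 + 0 + (-15 - 1))) = 1/(98150 + (-108 + 0 - 16)) = 1/(98150 - 124) = 1/98026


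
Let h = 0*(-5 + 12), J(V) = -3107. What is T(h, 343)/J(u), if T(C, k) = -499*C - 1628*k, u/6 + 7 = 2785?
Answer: 558404/3107 ≈ 179.72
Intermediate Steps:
u = 16668 (u = -42 + 6*2785 = -42 + 16710 = 16668)
h = 0 (h = 0*7 = 0)
T(C, k) = -1628*k - 499*C
T(h, 343)/J(u) = (-1628*343 - 499*0)/(-3107) = (-558404 + 0)*(-1/3107) = -558404*(-1/3107) = 558404/3107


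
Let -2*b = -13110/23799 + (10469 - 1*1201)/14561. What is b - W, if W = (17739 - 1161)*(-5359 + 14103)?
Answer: -16744452064996953/115512413 ≈ -1.4496e+8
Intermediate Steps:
W = 144958032 (W = 16578*8744 = 144958032)
b = -4945737/115512413 (b = -(-13110/23799 + (10469 - 1*1201)/14561)/2 = -(-13110*1/23799 + (10469 - 1201)*(1/14561))/2 = -(-4370/7933 + 9268*(1/14561))/2 = -(-4370/7933 + 9268/14561)/2 = -½*9891474/115512413 = -4945737/115512413 ≈ -0.042816)
b - W = -4945737/115512413 - 1*144958032 = -4945737/115512413 - 144958032 = -16744452064996953/115512413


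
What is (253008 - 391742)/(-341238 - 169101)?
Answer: 138734/510339 ≈ 0.27185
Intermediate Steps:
(253008 - 391742)/(-341238 - 169101) = -138734/(-510339) = -138734*(-1/510339) = 138734/510339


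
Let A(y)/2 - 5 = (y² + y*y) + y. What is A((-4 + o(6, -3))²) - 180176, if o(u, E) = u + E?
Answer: -180160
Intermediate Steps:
o(u, E) = E + u
A(y) = 10 + 2*y + 4*y² (A(y) = 10 + 2*((y² + y*y) + y) = 10 + 2*((y² + y²) + y) = 10 + 2*(2*y² + y) = 10 + 2*(y + 2*y²) = 10 + (2*y + 4*y²) = 10 + 2*y + 4*y²)
A((-4 + o(6, -3))²) - 180176 = (10 + 2*(-4 + (-3 + 6))² + 4*((-4 + (-3 + 6))²)²) - 180176 = (10 + 2*(-4 + 3)² + 4*((-4 + 3)²)²) - 180176 = (10 + 2*(-1)² + 4*((-1)²)²) - 180176 = (10 + 2*1 + 4*1²) - 180176 = (10 + 2 + 4*1) - 180176 = (10 + 2 + 4) - 180176 = 16 - 180176 = -180160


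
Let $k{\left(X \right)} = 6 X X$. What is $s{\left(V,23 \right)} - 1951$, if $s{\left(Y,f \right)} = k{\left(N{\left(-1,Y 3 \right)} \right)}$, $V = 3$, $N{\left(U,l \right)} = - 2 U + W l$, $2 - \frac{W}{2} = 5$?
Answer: $14273$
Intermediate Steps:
$W = -6$ ($W = 4 - 10 = -6$)
$N{\left(U,l \right)} = - 6 l - 2 U$ ($N{\left(U,l \right)} = - 2 U - 6 l = - 6 l - 2 U$)
$k{\left(X \right)} = 6 X^{2}$
$s{\left(Y,f \right)} = 6 \left(2 - 18 Y\right)^{2}$ ($s{\left(Y,f \right)} = 6 \left(- 6 Y 3 - -2\right)^{2} = 6 \left(- 6 \cdot 3 Y + 2\right)^{2} = 6 \left(- 18 Y + 2\right)^{2} = 6 \left(2 - 18 Y\right)^{2}$)
$s{\left(V,23 \right)} - 1951 = 24 \left(-1 + 9 \cdot 3\right)^{2} - 1951 = 24 \left(-1 + 27\right)^{2} - 1951 = 24 \cdot 26^{2} - 1951 = 24 \cdot 676 - 1951 = 16224 - 1951 = 14273$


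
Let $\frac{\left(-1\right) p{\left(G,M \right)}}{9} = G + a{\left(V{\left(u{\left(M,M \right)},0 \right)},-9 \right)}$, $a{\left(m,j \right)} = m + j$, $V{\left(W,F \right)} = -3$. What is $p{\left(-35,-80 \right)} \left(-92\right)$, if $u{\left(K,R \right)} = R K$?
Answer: $-38916$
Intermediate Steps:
$u{\left(K,R \right)} = K R$
$a{\left(m,j \right)} = j + m$
$p{\left(G,M \right)} = 108 - 9 G$ ($p{\left(G,M \right)} = - 9 \left(G - 12\right) = - 9 \left(-12 + G\right) = 108 - 9 G$)
$p{\left(-35,-80 \right)} \left(-92\right) = \left(108 - -315\right) \left(-92\right) = \left(108 + 315\right) \left(-92\right) = 423 \left(-92\right) = -38916$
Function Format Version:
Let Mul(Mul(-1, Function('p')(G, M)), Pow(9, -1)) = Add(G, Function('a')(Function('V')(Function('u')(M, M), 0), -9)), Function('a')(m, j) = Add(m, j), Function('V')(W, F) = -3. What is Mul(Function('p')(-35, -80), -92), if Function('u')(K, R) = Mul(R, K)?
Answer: -38916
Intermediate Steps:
Function('u')(K, R) = Mul(K, R)
Function('a')(m, j) = Add(j, m)
Function('p')(G, M) = Add(108, Mul(-9, G)) (Function('p')(G, M) = Mul(-9, Add(G, Add(-9, -3))) = Mul(-9, Add(G, -12)) = Mul(-9, Add(-12, G)) = Add(108, Mul(-9, G)))
Mul(Function('p')(-35, -80), -92) = Mul(Add(108, Mul(-9, -35)), -92) = Mul(Add(108, 315), -92) = Mul(423, -92) = -38916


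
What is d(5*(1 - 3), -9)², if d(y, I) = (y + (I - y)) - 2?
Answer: 121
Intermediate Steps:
d(y, I) = -2 + I (d(y, I) = I - 2 = -2 + I)
d(5*(1 - 3), -9)² = (-2 - 9)² = (-11)² = 121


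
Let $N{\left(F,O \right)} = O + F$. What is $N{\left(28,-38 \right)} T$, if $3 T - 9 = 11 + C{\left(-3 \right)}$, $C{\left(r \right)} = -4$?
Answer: $- \frac{160}{3} \approx -53.333$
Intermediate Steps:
$N{\left(F,O \right)} = F + O$
$T = \frac{16}{3}$ ($T = 3 + \frac{11 - 4}{3} = 3 + \frac{1}{3} \cdot 7 = 3 + \frac{7}{3} = \frac{16}{3} \approx 5.3333$)
$N{\left(28,-38 \right)} T = \left(28 - 38\right) \frac{16}{3} = \left(-10\right) \frac{16}{3} = - \frac{160}{3}$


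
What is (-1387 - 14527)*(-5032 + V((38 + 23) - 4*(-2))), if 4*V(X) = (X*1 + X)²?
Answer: 4312694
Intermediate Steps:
V(X) = X² (V(X) = (X*1 + X)²/4 = (X + X)²/4 = (2*X)²/4 = (4*X²)/4 = X²)
(-1387 - 14527)*(-5032 + V((38 + 23) - 4*(-2))) = (-1387 - 14527)*(-5032 + ((38 + 23) - 4*(-2))²) = -15914*(-5032 + (61 + 8)²) = -15914*(-5032 + 69²) = -15914*(-5032 + 4761) = -15914*(-271) = 4312694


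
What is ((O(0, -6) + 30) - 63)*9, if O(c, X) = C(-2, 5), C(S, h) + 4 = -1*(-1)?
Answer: -324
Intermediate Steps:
C(S, h) = -3 (C(S, h) = -4 - 1*(-1) = -4 + 1 = -3)
O(c, X) = -3
((O(0, -6) + 30) - 63)*9 = ((-3 + 30) - 63)*9 = (27 - 63)*9 = -36*9 = -324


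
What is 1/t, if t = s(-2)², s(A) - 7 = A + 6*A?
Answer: 1/49 ≈ 0.020408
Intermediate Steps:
s(A) = 7 + 7*A (s(A) = 7 + (A + 6*A) = 7 + 7*A)
t = 49 (t = (7 + 7*(-2))² = (7 - 14)² = (-7)² = 49)
1/t = 1/49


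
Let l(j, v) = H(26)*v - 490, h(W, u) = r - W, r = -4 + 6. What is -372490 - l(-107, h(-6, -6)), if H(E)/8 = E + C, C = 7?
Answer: -374112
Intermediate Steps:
r = 2
H(E) = 56 + 8*E (H(E) = 8*(E + 7) = 8*(7 + E) = 56 + 8*E)
h(W, u) = 2 - W
l(j, v) = -490 + 264*v (l(j, v) = (56 + 8*26)*v - 490 = (56 + 208)*v - 490 = 264*v - 490 = -490 + 264*v)
-372490 - l(-107, h(-6, -6)) = -372490 - (-490 + 264*(2 - 1*(-6))) = -372490 - (-490 + 264*(2 + 6)) = -372490 - (-490 + 264*8) = -372490 - (-490 + 2112) = -372490 - 1*1622 = -372490 - 1622 = -374112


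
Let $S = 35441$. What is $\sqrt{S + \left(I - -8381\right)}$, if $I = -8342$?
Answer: $2 \sqrt{8870} \approx 188.36$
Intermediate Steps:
$\sqrt{S + \left(I - -8381\right)} = \sqrt{35441 - -39} = \sqrt{35441 + \left(-8342 + 8381\right)} = \sqrt{35441 + 39} = \sqrt{35480} = 2 \sqrt{8870}$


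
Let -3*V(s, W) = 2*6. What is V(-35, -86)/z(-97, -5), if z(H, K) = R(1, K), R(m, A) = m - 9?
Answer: 1/2 ≈ 0.50000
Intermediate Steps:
R(m, A) = -9 + m
z(H, K) = -8 (z(H, K) = -9 + 1 = -8)
V(s, W) = -4 (V(s, W) = -2*6/3 = -1/3*12 = -4)
V(-35, -86)/z(-97, -5) = -4/(-8) = -4*(-1/8) = 1/2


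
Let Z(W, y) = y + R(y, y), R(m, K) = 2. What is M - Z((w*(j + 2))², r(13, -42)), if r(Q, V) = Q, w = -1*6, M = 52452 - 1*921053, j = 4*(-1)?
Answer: -868616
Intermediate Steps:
j = -4
M = -868601 (M = 52452 - 921053 = -868601)
w = -6
Z(W, y) = 2 + y (Z(W, y) = y + 2 = 2 + y)
M - Z((w*(j + 2))², r(13, -42)) = -868601 - (2 + 13) = -868601 - 1*15 = -868601 - 15 = -868616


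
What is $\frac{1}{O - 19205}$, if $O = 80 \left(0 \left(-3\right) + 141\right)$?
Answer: $- \frac{1}{7925} \approx -0.00012618$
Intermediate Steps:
$O = 11280$ ($O = 80 \left(0 + 141\right) = 80 \cdot 141 = 11280$)
$\frac{1}{O - 19205} = \frac{1}{11280 - 19205} = \frac{1}{-7925} = - \frac{1}{7925}$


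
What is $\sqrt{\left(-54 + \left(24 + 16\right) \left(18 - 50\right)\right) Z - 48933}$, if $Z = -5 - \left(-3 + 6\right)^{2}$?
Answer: $i \sqrt{30257} \approx 173.95 i$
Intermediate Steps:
$Z = -14$ ($Z = -5 - 3^{2} = -5 - 9 = -14$)
$\sqrt{\left(-54 + \left(24 + 16\right) \left(18 - 50\right)\right) Z - 48933} = \sqrt{\left(-54 + \left(24 + 16\right) \left(18 - 50\right)\right) \left(-14\right) - 48933} = \sqrt{\left(-54 + 40 \left(-32\right)\right) \left(-14\right) - 48933} = \sqrt{\left(-54 - 1280\right) \left(-14\right) - 48933} = \sqrt{\left(-1334\right) \left(-14\right) - 48933} = \sqrt{18676 - 48933} = \sqrt{-30257} = i \sqrt{30257}$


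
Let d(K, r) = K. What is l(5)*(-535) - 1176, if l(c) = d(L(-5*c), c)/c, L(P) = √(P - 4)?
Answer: -1176 - 107*I*√29 ≈ -1176.0 - 576.21*I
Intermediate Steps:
L(P) = √(-4 + P)
l(c) = √(-4 - 5*c)/c
l(5)*(-535) - 1176 = (√(-4 - 5*5)/5)*(-535) - 1176 = (√(-4 - 25)/5)*(-535) - 1176 = (√(-29)/5)*(-535) - 1176 = ((I*√29)/5)*(-535) - 1176 = (I*√29/5)*(-535) - 1176 = -107*I*√29 - 1176 = -1176 - 107*I*√29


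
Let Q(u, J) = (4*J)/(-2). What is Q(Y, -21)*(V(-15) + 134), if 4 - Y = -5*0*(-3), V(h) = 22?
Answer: 6552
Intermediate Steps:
Y = 4 (Y = 4 - (-5*0)*(-3) = 4 - 0*(-3) = 4 - 1*0 = 4 + 0 = 4)
Q(u, J) = -2*J (Q(u, J) = (4*J)*(-1/2) = -2*J)
Q(Y, -21)*(V(-15) + 134) = (-2*(-21))*(22 + 134) = 42*156 = 6552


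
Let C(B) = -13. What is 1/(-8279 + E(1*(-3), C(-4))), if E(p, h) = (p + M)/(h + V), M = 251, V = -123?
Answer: -17/140774 ≈ -0.00012076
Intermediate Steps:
E(p, h) = (251 + p)/(-123 + h) (E(p, h) = (p + 251)/(h - 123) = (251 + p)/(-123 + h))
1/(-8279 + E(1*(-3), C(-4))) = 1/(-8279 + (251 + 1*(-3))/(-123 - 13)) = 1/(-8279 + (251 - 3)/(-136)) = 1/(-8279 - 1/136*248) = 1/(-8279 - 31/17) = 1/(-140774/17) = -17/140774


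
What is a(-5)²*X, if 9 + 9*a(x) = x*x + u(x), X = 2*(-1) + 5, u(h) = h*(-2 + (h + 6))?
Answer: 49/3 ≈ 16.333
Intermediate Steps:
u(h) = h*(4 + h) (u(h) = h*(-2 + (6 + h)) = h*(4 + h))
X = 3 (X = -2 + 5 = 3)
a(x) = -1 + x²/9 + x*(4 + x)/9 (a(x) = -1 + (x*x + x*(4 + x))/9 = -1 + (x² + x*(4 + x))/9 = -1 + (x²/9 + x*(4 + x)/9) = -1 + x²/9 + x*(4 + x)/9)
a(-5)²*X = (-1 + (⅑)*(-5)² + (⅑)*(-5)*(4 - 5))²*3 = (-1 + (⅑)*25 + (⅑)*(-5)*(-1))²*3 = (-1 + 25/9 + 5/9)²*3 = (7/3)²*3 = (49/9)*3 = 49/3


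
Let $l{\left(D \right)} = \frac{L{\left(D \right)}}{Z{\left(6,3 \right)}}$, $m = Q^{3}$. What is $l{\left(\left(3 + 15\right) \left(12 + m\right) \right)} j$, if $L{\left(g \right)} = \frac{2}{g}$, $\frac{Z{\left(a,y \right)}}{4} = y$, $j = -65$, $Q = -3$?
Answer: $\frac{13}{324} \approx 0.040123$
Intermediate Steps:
$m = -27$ ($m = \left(-3\right)^{3} = -27$)
$Z{\left(a,y \right)} = 4 y$
$l{\left(D \right)} = \frac{1}{6 D}$ ($l{\left(D \right)} = \frac{2 \frac{1}{D}}{4 \cdot 3} = \frac{2 \frac{1}{D}}{12} = \frac{2}{D} \frac{1}{12} = \frac{1}{6 D}$)
$l{\left(\left(3 + 15\right) \left(12 + m\right) \right)} j = \frac{1}{6 \left(3 + 15\right) \left(12 - 27\right)} \left(-65\right) = \frac{1}{6 \cdot 18 \left(-15\right)} \left(-65\right) = \frac{1}{6 \left(-270\right)} \left(-65\right) = \frac{1}{6} \left(- \frac{1}{270}\right) \left(-65\right) = \left(- \frac{1}{1620}\right) \left(-65\right) = \frac{13}{324}$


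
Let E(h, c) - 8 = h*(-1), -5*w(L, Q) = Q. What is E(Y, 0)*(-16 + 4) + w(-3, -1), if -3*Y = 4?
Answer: -559/5 ≈ -111.80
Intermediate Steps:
Y = -4/3 (Y = -⅓*4 = -4/3 ≈ -1.3333)
w(L, Q) = -Q/5
E(h, c) = 8 - h (E(h, c) = 8 + h*(-1) = 8 - h)
E(Y, 0)*(-16 + 4) + w(-3, -1) = (8 - 1*(-4/3))*(-16 + 4) - ⅕*(-1) = (8 + 4/3)*(-12) + ⅕ = (28/3)*(-12) + ⅕ = -112 + ⅕ = -559/5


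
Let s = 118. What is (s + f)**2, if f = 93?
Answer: 44521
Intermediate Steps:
(s + f)**2 = (118 + 93)**2 = 211**2 = 44521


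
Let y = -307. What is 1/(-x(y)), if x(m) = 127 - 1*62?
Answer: -1/65 ≈ -0.015385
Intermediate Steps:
x(m) = 65 (x(m) = 127 - 62 = 65)
1/(-x(y)) = 1/(-1*65) = 1/(-65) = -1/65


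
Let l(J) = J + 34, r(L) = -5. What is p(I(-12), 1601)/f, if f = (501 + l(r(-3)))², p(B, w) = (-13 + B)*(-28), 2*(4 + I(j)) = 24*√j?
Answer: 119/70225 - 168*I*√3/70225 ≈ 0.0016946 - 0.0041436*I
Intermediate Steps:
l(J) = 34 + J
I(j) = -4 + 12*√j (I(j) = -4 + (24*√j)/2 = -4 + 12*√j)
p(B, w) = 364 - 28*B
f = 280900 (f = (501 + (34 - 5))² = (501 + 29)² = 530² = 280900)
p(I(-12), 1601)/f = (364 - 28*(-4 + 12*√(-12)))/280900 = (364 - 28*(-4 + 12*(2*I*√3)))*(1/280900) = (364 - 28*(-4 + 24*I*√3))*(1/280900) = (364 + (112 - 672*I*√3))*(1/280900) = (476 - 672*I*√3)*(1/280900) = 119/70225 - 168*I*√3/70225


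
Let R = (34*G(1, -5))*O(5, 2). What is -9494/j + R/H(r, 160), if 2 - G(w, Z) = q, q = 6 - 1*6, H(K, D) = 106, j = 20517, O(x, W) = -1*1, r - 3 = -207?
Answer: -1200760/1087401 ≈ -1.1042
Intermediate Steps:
r = -204 (r = 3 - 207 = -204)
O(x, W) = -1
q = 0 (q = 6 - 6 = 0)
G(w, Z) = 2 (G(w, Z) = 2 - 1*0 = 2 + 0 = 2)
R = -68 (R = (34*2)*(-1) = 68*(-1) = -68)
-9494/j + R/H(r, 160) = -9494/20517 - 68/106 = -9494*1/20517 - 68*1/106 = -9494/20517 - 34/53 = -1200760/1087401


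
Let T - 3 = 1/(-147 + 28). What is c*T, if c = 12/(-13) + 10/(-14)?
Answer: -53044/10829 ≈ -4.8983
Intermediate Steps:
c = -149/91 (c = 12*(-1/13) + 10*(-1/14) = -12/13 - 5/7 = -149/91 ≈ -1.6374)
T = 356/119 (T = 3 + 1/(-147 + 28) = 3 + 1/(-119) = 3 - 1/119 = 356/119 ≈ 2.9916)
c*T = -149/91*356/119 = -53044/10829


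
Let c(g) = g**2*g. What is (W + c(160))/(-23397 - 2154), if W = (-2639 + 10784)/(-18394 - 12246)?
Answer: -25100286371/156576528 ≈ -160.31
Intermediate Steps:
c(g) = g**3
W = -1629/6128 (W = 8145/(-30640) = 8145*(-1/30640) = -1629/6128 ≈ -0.26583)
(W + c(160))/(-23397 - 2154) = (-1629/6128 + 160**3)/(-23397 - 2154) = (-1629/6128 + 4096000)/(-25551) = (25100286371/6128)*(-1/25551) = -25100286371/156576528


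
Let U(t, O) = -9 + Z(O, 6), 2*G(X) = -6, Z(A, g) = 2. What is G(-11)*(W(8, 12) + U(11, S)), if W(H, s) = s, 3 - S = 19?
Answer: -15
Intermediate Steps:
S = -16 (S = 3 - 1*19 = 3 - 19 = -16)
G(X) = -3 (G(X) = (½)*(-6) = -3)
U(t, O) = -7 (U(t, O) = -9 + 2 = -7)
G(-11)*(W(8, 12) + U(11, S)) = -3*(12 - 7) = -3*5 = -15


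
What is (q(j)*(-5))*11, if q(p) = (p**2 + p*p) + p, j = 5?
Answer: -3025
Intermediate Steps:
q(p) = p + 2*p**2 (q(p) = (p**2 + p**2) + p = 2*p**2 + p = p + 2*p**2)
(q(j)*(-5))*11 = ((5*(1 + 2*5))*(-5))*11 = ((5*(1 + 10))*(-5))*11 = ((5*11)*(-5))*11 = (55*(-5))*11 = -275*11 = -3025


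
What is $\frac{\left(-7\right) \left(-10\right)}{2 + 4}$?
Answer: $\frac{35}{3} \approx 11.667$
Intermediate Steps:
$\frac{\left(-7\right) \left(-10\right)}{2 + 4} = \frac{70}{6} = 70 \cdot \frac{1}{6} = \frac{35}{3}$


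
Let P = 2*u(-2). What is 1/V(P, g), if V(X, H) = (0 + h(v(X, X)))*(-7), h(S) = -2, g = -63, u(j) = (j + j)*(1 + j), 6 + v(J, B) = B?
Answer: 1/14 ≈ 0.071429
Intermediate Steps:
v(J, B) = -6 + B
u(j) = 2*j*(1 + j) (u(j) = (2*j)*(1 + j) = 2*j*(1 + j))
P = 8 (P = 2*(2*(-2)*(1 - 2)) = 2*(2*(-2)*(-1)) = 2*4 = 8)
V(X, H) = 14 (V(X, H) = (0 - 2)*(-7) = -2*(-7) = 14)
1/V(P, g) = 1/14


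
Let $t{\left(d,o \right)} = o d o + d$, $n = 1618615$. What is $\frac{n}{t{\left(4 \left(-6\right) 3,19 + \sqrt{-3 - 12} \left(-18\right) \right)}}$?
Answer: $- \frac{1618615 i}{- 323856 i + 49248 \sqrt{15}} \approx 3.7108 - 2.1855 i$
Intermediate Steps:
$t{\left(d,o \right)} = d + d o^{2}$ ($t{\left(d,o \right)} = d o o + d = d o^{2} + d = d + d o^{2}$)
$\frac{n}{t{\left(4 \left(-6\right) 3,19 + \sqrt{-3 - 12} \left(-18\right) \right)}} = \frac{1618615}{4 \left(-6\right) 3 \left(1 + \left(19 + \sqrt{-3 - 12} \left(-18\right)\right)^{2}\right)} = \frac{1618615}{\left(-24\right) 3 \left(1 + \left(19 + \sqrt{-15} \left(-18\right)\right)^{2}\right)} = \frac{1618615}{\left(-72\right) \left(1 + \left(19 + i \sqrt{15} \left(-18\right)\right)^{2}\right)} = \frac{1618615}{\left(-72\right) \left(1 + \left(19 - 18 i \sqrt{15}\right)^{2}\right)} = \frac{1618615}{-72 - 72 \left(19 - 18 i \sqrt{15}\right)^{2}}$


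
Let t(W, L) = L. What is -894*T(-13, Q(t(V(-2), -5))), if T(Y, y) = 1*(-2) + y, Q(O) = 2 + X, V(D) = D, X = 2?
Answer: -1788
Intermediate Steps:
Q(O) = 4 (Q(O) = 2 + 2 = 4)
T(Y, y) = -2 + y
-894*T(-13, Q(t(V(-2), -5))) = -894*(-2 + 4) = -894*2 = -1788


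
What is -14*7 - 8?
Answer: -106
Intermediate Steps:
-14*7 - 8 = -98 - 8 = -106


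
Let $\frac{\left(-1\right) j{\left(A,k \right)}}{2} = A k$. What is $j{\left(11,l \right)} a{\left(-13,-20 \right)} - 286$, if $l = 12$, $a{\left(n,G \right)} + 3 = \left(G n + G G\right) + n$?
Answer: $-170302$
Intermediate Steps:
$a{\left(n,G \right)} = -3 + n + G^{2} + G n$ ($a{\left(n,G \right)} = -3 + \left(\left(G n + G G\right) + n\right) = -3 + \left(\left(G n + G^{2}\right) + n\right) = -3 + \left(\left(G^{2} + G n\right) + n\right) = -3 + \left(n + G^{2} + G n\right) = -3 + n + G^{2} + G n$)
$j{\left(A,k \right)} = - 2 A k$
$j{\left(11,l \right)} a{\left(-13,-20 \right)} - 286 = \left(-2\right) 11 \cdot 12 \left(-3 - 13 + \left(-20\right)^{2} - -260\right) - 286 = - 264 \left(-3 - 13 + 400 + 260\right) - 286 = \left(-264\right) 644 - 286 = -170016 - 286 = -170302$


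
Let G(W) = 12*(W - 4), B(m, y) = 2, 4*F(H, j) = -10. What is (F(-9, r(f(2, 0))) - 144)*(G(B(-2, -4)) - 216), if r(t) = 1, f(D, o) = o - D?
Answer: 35160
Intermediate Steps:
F(H, j) = -5/2 (F(H, j) = (1/4)*(-10) = -5/2)
G(W) = -48 + 12*W (G(W) = 12*(-4 + W) = -48 + 12*W)
(F(-9, r(f(2, 0))) - 144)*(G(B(-2, -4)) - 216) = (-5/2 - 144)*((-48 + 12*2) - 216) = -293*((-48 + 24) - 216)/2 = -293*(-24 - 216)/2 = -293/2*(-240) = 35160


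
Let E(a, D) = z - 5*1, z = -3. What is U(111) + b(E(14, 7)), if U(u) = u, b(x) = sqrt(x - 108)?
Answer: 111 + 2*I*sqrt(29) ≈ 111.0 + 10.77*I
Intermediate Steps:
E(a, D) = -8 (E(a, D) = -3 - 5*1 = -3 - 5 = -8)
b(x) = sqrt(-108 + x)
U(111) + b(E(14, 7)) = 111 + sqrt(-108 - 8) = 111 + sqrt(-116) = 111 + 2*I*sqrt(29)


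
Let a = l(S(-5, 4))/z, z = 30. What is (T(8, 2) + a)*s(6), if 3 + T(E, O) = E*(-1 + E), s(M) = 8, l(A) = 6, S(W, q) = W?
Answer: 2128/5 ≈ 425.60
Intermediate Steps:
T(E, O) = -3 + E*(-1 + E)
a = 1/5 (a = 6/30 = 6*(1/30) = 1/5 ≈ 0.20000)
(T(8, 2) + a)*s(6) = ((-3 + 8**2 - 1*8) + 1/5)*8 = ((-3 + 64 - 8) + 1/5)*8 = (53 + 1/5)*8 = (266/5)*8 = 2128/5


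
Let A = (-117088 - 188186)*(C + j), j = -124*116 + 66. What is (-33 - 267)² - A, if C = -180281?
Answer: -59405925126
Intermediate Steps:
j = -14318 (j = -14384 + 66 = -14318)
A = 59406015126 (A = (-117088 - 188186)*(-180281 - 14318) = -305274*(-194599) = 59406015126)
(-33 - 267)² - A = (-33 - 267)² - 1*59406015126 = (-300)² - 59406015126 = 90000 - 59406015126 = -59405925126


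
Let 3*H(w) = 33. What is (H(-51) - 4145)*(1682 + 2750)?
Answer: -18321888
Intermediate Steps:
H(w) = 11 (H(w) = (⅓)*33 = 11)
(H(-51) - 4145)*(1682 + 2750) = (11 - 4145)*(1682 + 2750) = -4134*4432 = -18321888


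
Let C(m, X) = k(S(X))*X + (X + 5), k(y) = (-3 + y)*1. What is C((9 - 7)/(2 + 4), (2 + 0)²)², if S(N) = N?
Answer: 169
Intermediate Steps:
k(y) = -3 + y
C(m, X) = 5 + X + X*(-3 + X) (C(m, X) = (-3 + X)*X + (X + 5) = X*(-3 + X) + (5 + X) = 5 + X + X*(-3 + X))
C((9 - 7)/(2 + 4), (2 + 0)²)² = (5 + (2 + 0)² + (2 + 0)²*(-3 + (2 + 0)²))² = (5 + 2² + 2²*(-3 + 2²))² = (5 + 4 + 4*(-3 + 4))² = (5 + 4 + 4*1)² = (5 + 4 + 4)² = 13² = 169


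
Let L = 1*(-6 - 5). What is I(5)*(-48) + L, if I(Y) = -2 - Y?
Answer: 325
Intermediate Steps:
L = -11 (L = 1*(-11) = -11)
I(5)*(-48) + L = (-2 - 1*5)*(-48) - 11 = (-2 - 5)*(-48) - 11 = -7*(-48) - 11 = 336 - 11 = 325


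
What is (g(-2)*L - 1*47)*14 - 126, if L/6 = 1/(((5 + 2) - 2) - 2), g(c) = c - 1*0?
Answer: -840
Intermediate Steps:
g(c) = c (g(c) = c + 0 = c)
L = 2 (L = 6/(((5 + 2) - 2) - 2) = 6/((7 - 2) - 2) = 6/(5 - 2) = 6/3 = 6*(⅓) = 2)
(g(-2)*L - 1*47)*14 - 126 = (-2*2 - 1*47)*14 - 126 = (-4 - 47)*14 - 126 = -51*14 - 126 = -714 - 126 = -840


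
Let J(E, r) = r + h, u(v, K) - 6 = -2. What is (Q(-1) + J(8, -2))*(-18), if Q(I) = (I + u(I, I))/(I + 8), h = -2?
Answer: 450/7 ≈ 64.286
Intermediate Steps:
u(v, K) = 4 (u(v, K) = 6 - 2 = 4)
Q(I) = (4 + I)/(8 + I) (Q(I) = (I + 4)/(I + 8) = (4 + I)/(8 + I))
J(E, r) = -2 + r (J(E, r) = r - 2 = -2 + r)
(Q(-1) + J(8, -2))*(-18) = ((4 - 1)/(8 - 1) + (-2 - 2))*(-18) = (3/7 - 4)*(-18) = -25/7*(-18) = 450/7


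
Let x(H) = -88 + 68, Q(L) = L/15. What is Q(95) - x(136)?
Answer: 79/3 ≈ 26.333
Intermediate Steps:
Q(L) = L/15 (Q(L) = L*(1/15) = L/15)
x(H) = -20
Q(95) - x(136) = (1/15)*95 - 1*(-20) = 19/3 + 20 = 79/3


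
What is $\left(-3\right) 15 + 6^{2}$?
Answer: $-9$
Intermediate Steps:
$\left(-3\right) 15 + 6^{2} = -45 + 36 = -9$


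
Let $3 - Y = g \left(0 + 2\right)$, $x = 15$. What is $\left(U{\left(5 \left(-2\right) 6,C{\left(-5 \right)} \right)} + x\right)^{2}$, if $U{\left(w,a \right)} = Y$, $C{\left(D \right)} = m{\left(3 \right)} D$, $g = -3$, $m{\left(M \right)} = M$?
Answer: $576$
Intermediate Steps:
$C{\left(D \right)} = 3 D$
$Y = 9$ ($Y = 3 - - 3 \left(0 + 2\right) = 3 - \left(-3\right) 2 = 3 - -6 = 3 + 6 = 9$)
$U{\left(w,a \right)} = 9$
$\left(U{\left(5 \left(-2\right) 6,C{\left(-5 \right)} \right)} + x\right)^{2} = \left(9 + 15\right)^{2} = 24^{2} = 576$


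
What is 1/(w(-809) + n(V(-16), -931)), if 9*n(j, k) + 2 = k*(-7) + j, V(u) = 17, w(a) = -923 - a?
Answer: 9/5506 ≈ 0.0016346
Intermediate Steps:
n(j, k) = -2/9 - 7*k/9 + j/9 (n(j, k) = -2/9 + (k*(-7) + j)/9 = -2/9 + (-7*k + j)/9 = -2/9 + (j - 7*k)/9 = -2/9 + (-7*k/9 + j/9) = -2/9 - 7*k/9 + j/9)
1/(w(-809) + n(V(-16), -931)) = 1/((-923 - 1*(-809)) + (-2/9 - 7/9*(-931) + (⅑)*17)) = 1/((-923 + 809) + (-2/9 + 6517/9 + 17/9)) = 1/(-114 + 6532/9) = 1/(5506/9) = 9/5506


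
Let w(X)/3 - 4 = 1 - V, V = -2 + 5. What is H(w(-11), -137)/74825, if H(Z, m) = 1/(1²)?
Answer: 1/74825 ≈ 1.3365e-5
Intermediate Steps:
V = 3
w(X) = 6 (w(X) = 12 + 3*(1 - 1*3) = 12 + 3*(1 - 3) = 12 + 3*(-2) = 12 - 6 = 6)
H(Z, m) = 1 (H(Z, m) = 1/1 = 1)
H(w(-11), -137)/74825 = 1/74825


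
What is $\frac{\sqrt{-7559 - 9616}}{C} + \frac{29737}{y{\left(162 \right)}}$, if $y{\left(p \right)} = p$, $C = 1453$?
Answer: $\frac{29737}{162} + \frac{5 i \sqrt{687}}{1453} \approx 183.56 + 0.090195 i$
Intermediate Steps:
$\frac{\sqrt{-7559 - 9616}}{C} + \frac{29737}{y{\left(162 \right)}} = \frac{\sqrt{-7559 - 9616}}{1453} + \frac{29737}{162} = \sqrt{-17175} \cdot \frac{1}{1453} + 29737 \cdot \frac{1}{162} = 5 i \sqrt{687} \cdot \frac{1}{1453} + \frac{29737}{162} = \frac{5 i \sqrt{687}}{1453} + \frac{29737}{162} = \frac{29737}{162} + \frac{5 i \sqrt{687}}{1453}$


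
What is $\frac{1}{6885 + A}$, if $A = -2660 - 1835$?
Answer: $\frac{1}{2390} \approx 0.00041841$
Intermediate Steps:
$A = -4495$
$\frac{1}{6885 + A} = \frac{1}{6885 - 4495} = \frac{1}{2390}$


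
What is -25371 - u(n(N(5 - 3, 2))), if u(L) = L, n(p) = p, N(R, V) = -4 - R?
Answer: -25365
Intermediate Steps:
-25371 - u(n(N(5 - 3, 2))) = -25371 - (-4 - (5 - 3)) = -25371 - (-4 - 1*2) = -25371 - (-4 - 2) = -25371 - 1*(-6) = -25371 + 6 = -25365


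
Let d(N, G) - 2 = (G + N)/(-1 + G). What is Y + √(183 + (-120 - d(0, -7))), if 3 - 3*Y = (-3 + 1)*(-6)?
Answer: -3 + √962/4 ≈ 4.7540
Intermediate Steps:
d(N, G) = 2 + (G + N)/(-1 + G)
Y = -3 (Y = 1 - (-3 + 1)*(-6)/3 = 1 - (-2)*(-6)/3 = 1 - ⅓*12 = 1 - 4 = -3)
Y + √(183 + (-120 - d(0, -7))) = -3 + √(183 + (-120 - (-2 + 0 + 3*(-7))/(-1 - 7))) = -3 + √(183 + (-120 - (-2 + 0 - 21)/(-8))) = -3 + √(183 + (-120 - (-1)*(-23)/8)) = -3 + √(183 + (-120 - 1*23/8)) = -3 + √(183 + (-120 - 23/8)) = -3 + √(183 - 983/8) = -3 + √(481/8) = -3 + √962/4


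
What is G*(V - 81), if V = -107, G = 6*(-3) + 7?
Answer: 2068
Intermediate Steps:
G = -11 (G = -18 + 7 = -11)
G*(V - 81) = -11*(-107 - 81) = -11*(-188) = 2068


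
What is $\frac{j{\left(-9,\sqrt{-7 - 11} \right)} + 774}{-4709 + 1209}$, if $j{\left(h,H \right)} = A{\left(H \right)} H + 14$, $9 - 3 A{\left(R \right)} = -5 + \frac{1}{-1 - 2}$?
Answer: $- \frac{197}{875} - \frac{43 i \sqrt{2}}{10500} \approx -0.22514 - 0.0057915 i$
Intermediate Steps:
$A{\left(R \right)} = \frac{43}{9}$ ($A{\left(R \right)} = 3 - \frac{-5 + \frac{1}{-1 - 2}}{3} = 3 - \frac{-5 + \frac{1}{-3}}{3} = 3 - \frac{-5 - \frac{1}{3}}{3} = 3 - - \frac{16}{9} = 3 + \frac{16}{9} = \frac{43}{9}$)
$j{\left(h,H \right)} = 14 + \frac{43 H}{9}$ ($j{\left(h,H \right)} = \frac{43 H}{9} + 14 = 14 + \frac{43 H}{9}$)
$\frac{j{\left(-9,\sqrt{-7 - 11} \right)} + 774}{-4709 + 1209} = \frac{\left(14 + \frac{43 \sqrt{-7 - 11}}{9}\right) + 774}{-4709 + 1209} = \frac{\left(14 + \frac{43 \sqrt{-18}}{9}\right) + 774}{-3500} = \left(\left(14 + \frac{43 \cdot 3 i \sqrt{2}}{9}\right) + 774\right) \left(- \frac{1}{3500}\right) = \left(\left(14 + \frac{43 i \sqrt{2}}{3}\right) + 774\right) \left(- \frac{1}{3500}\right) = \left(788 + \frac{43 i \sqrt{2}}{3}\right) \left(- \frac{1}{3500}\right) = - \frac{197}{875} - \frac{43 i \sqrt{2}}{10500}$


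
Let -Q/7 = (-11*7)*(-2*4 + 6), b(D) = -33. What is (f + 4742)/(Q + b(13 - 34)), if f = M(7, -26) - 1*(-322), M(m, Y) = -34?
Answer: -5030/1111 ≈ -4.5275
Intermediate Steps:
f = 288 (f = -34 - 1*(-322) = -34 + 322 = 288)
Q = -1078 (Q = -7*(-11*7)*(-2*4 + 6) = -(-539)*(-8 + 6) = -(-539)*(-2) = -7*154 = -1078)
(f + 4742)/(Q + b(13 - 34)) = (288 + 4742)/(-1078 - 33) = 5030/(-1111) = 5030*(-1/1111) = -5030/1111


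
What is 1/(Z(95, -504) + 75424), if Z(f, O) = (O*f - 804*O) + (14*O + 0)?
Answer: 1/425704 ≈ 2.3491e-6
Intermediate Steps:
Z(f, O) = -790*O + O*f (Z(f, O) = (-804*O + O*f) + 14*O = -790*O + O*f)
1/(Z(95, -504) + 75424) = 1/(-504*(-790 + 95) + 75424) = 1/(-504*(-695) + 75424) = 1/(350280 + 75424) = 1/425704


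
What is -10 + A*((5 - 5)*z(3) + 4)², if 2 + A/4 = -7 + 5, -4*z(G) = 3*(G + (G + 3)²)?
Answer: -266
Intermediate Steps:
z(G) = -3*G/4 - 3*(3 + G)²/4 (z(G) = -3*(G + (G + 3)²)/4 = -3*(G + (3 + G)²)/4 = -(3*G + 3*(3 + G)²)/4 = -3*G/4 - 3*(3 + G)²/4)
A = -16 (A = -8 + 4*(-7 + 5) = -8 + 4*(-2) = -8 - 8 = -16)
-10 + A*((5 - 5)*z(3) + 4)² = -10 - 16*((5 - 5)*(-¾*3 - 3*(3 + 3)²/4) + 4)² = -10 - 16*(0*(-9/4 - ¾*6²) + 4)² = -10 - 16*(0*(-9/4 - ¾*36) + 4)² = -10 - 16*(0*(-9/4 - 27) + 4)² = -10 - 16*(0*(-117/4) + 4)² = -10 - 16*(0 + 4)² = -10 - 16*4² = -10 - 16*16 = -10 - 256 = -266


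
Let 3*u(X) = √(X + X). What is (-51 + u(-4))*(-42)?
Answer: 2142 - 28*I*√2 ≈ 2142.0 - 39.598*I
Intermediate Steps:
u(X) = √2*√X/3 (u(X) = √(X + X)/3 = √(2*X)/3 = (√2*√X)/3 = √2*√X/3)
(-51 + u(-4))*(-42) = (-51 + √2*√(-4)/3)*(-42) = (-51 + √2*(2*I)/3)*(-42) = (-51 + 2*I*√2/3)*(-42) = 2142 - 28*I*√2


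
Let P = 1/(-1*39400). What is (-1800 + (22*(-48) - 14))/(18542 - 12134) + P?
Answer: -14135551/31559400 ≈ -0.44790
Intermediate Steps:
P = -1/39400 (P = 1/(-39400) = -1/39400 ≈ -2.5381e-5)
(-1800 + (22*(-48) - 14))/(18542 - 12134) + P = (-1800 + (22*(-48) - 14))/(18542 - 12134) - 1/39400 = (-1800 + (-1056 - 14))/6408 - 1/39400 = (-1800 - 1070)*(1/6408) - 1/39400 = -2870*1/6408 - 1/39400 = -1435/3204 - 1/39400 = -14135551/31559400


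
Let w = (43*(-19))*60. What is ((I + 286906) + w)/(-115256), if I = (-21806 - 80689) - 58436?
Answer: -76955/115256 ≈ -0.66769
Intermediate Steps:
I = -160931 (I = -102495 - 58436 = -160931)
w = -49020 (w = -817*60 = -49020)
((I + 286906) + w)/(-115256) = ((-160931 + 286906) - 49020)/(-115256) = (125975 - 49020)*(-1/115256) = 76955*(-1/115256) = -76955/115256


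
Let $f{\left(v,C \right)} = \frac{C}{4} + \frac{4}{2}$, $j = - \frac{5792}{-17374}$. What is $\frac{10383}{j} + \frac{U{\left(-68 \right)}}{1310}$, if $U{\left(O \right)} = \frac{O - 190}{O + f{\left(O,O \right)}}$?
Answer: $\frac{4903566856749}{157441040} \approx 31145.0$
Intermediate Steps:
$j = \frac{2896}{8687}$ ($j = \left(-5792\right) \left(- \frac{1}{17374}\right) = \frac{2896}{8687} \approx 0.33337$)
$f{\left(v,C \right)} = 2 + \frac{C}{4}$ ($f{\left(v,C \right)} = C \frac{1}{4} + 4 \cdot \frac{1}{2} = \frac{C}{4} + 2 = 2 + \frac{C}{4}$)
$U{\left(O \right)} = \frac{-190 + O}{2 + \frac{5 O}{4}}$ ($U{\left(O \right)} = \frac{O - 190}{O + \left(2 + \frac{O}{4}\right)} = \frac{-190 + O}{2 + \frac{5 O}{4}}$)
$\frac{10383}{j} + \frac{U{\left(-68 \right)}}{1310} = \frac{10383}{\frac{2896}{8687}} + \frac{4 \frac{1}{8 + 5 \left(-68\right)} \left(-190 - 68\right)}{1310} = 10383 \cdot \frac{8687}{2896} + 4 \frac{1}{8 - 340} \left(-258\right) \frac{1}{1310} = \frac{90197121}{2896} + 4 \frac{1}{-332} \left(-258\right) \frac{1}{1310} = \frac{90197121}{2896} + 4 \left(- \frac{1}{332}\right) \left(-258\right) \frac{1}{1310} = \frac{90197121}{2896} + \frac{258}{83} \cdot \frac{1}{1310} = \frac{90197121}{2896} + \frac{129}{54365} = \frac{4903566856749}{157441040}$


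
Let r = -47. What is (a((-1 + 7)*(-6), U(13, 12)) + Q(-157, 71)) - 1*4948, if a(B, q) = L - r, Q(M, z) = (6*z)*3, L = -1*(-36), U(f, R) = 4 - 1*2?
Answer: -3587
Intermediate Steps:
U(f, R) = 2 (U(f, R) = 4 - 2 = 2)
L = 36
Q(M, z) = 18*z
a(B, q) = 83 (a(B, q) = 36 - 1*(-47) = 36 + 47 = 83)
(a((-1 + 7)*(-6), U(13, 12)) + Q(-157, 71)) - 1*4948 = (83 + 18*71) - 1*4948 = (83 + 1278) - 4948 = 1361 - 4948 = -3587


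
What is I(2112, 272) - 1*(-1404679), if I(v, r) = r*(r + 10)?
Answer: 1481383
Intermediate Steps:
I(v, r) = r*(10 + r)
I(2112, 272) - 1*(-1404679) = 272*(10 + 272) - 1*(-1404679) = 272*282 + 1404679 = 76704 + 1404679 = 1481383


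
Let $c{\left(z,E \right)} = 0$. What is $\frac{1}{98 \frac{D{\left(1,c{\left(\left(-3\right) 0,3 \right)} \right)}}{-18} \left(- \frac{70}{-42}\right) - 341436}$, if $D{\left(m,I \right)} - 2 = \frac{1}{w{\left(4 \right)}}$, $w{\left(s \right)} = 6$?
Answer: $- \frac{162}{55315817} \approx -2.9286 \cdot 10^{-6}$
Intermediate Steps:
$D{\left(m,I \right)} = \frac{13}{6}$ ($D{\left(m,I \right)} = 2 + \frac{1}{6} = \frac{13}{6}$)
$\frac{1}{98 \frac{D{\left(1,c{\left(\left(-3\right) 0,3 \right)} \right)}}{-18} \left(- \frac{70}{-42}\right) - 341436} = \frac{1}{98 \frac{13}{6 \left(-18\right)} \left(- \frac{70}{-42}\right) - 341436} = \frac{1}{98 \cdot \frac{13}{6} \left(- \frac{1}{18}\right) \left(\left(-70\right) \left(- \frac{1}{42}\right)\right) - 341436} = \frac{1}{98 \left(- \frac{13}{108}\right) \frac{5}{3} - 341436} = \frac{1}{\left(- \frac{637}{54}\right) \frac{5}{3} - 341436} = \frac{1}{- \frac{3185}{162} - 341436} = \frac{1}{- \frac{55315817}{162}} = - \frac{162}{55315817}$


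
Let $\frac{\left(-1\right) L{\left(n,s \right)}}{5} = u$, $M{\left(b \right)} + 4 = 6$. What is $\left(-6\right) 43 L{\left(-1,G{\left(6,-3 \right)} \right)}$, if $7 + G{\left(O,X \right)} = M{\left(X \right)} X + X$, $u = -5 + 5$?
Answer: $0$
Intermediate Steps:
$M{\left(b \right)} = 2$ ($M{\left(b \right)} = -4 + 6 = 2$)
$u = 0$
$G{\left(O,X \right)} = -7 + 3 X$ ($G{\left(O,X \right)} = -7 + \left(2 X + X\right) = -7 + 3 X$)
$L{\left(n,s \right)} = 0$ ($L{\left(n,s \right)} = \left(-5\right) 0 = 0$)
$\left(-6\right) 43 L{\left(-1,G{\left(6,-3 \right)} \right)} = \left(-6\right) 43 \cdot 0 = \left(-258\right) 0 = 0$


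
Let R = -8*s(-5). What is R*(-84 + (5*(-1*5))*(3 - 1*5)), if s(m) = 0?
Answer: 0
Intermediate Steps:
R = 0 (R = -8*0 = 0)
R*(-84 + (5*(-1*5))*(3 - 1*5)) = 0*(-84 + (5*(-1*5))*(3 - 1*5)) = 0*(-84 + (5*(-5))*(3 - 5)) = 0*(-84 - 25*(-2)) = 0*(-84 + 50) = 0*(-34) = 0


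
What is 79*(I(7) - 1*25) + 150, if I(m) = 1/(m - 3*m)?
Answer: -25629/14 ≈ -1830.6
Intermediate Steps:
I(m) = -1/(2*m) (I(m) = 1/(-2*m) = -1/(2*m))
79*(I(7) - 1*25) + 150 = 79*(-½/7 - 1*25) + 150 = 79*(-½*⅐ - 25) + 150 = 79*(-1/14 - 25) + 150 = 79*(-351/14) + 150 = -27729/14 + 150 = -25629/14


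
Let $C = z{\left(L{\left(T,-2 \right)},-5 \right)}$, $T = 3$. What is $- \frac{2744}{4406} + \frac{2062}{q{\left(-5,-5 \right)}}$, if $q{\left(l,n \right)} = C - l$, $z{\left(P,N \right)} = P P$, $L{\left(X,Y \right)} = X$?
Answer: $\frac{2261689}{15421} \approx 146.66$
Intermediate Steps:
$z{\left(P,N \right)} = P^{2}$
$C = 9$ ($C = 3^{2} = 9$)
$q{\left(l,n \right)} = 9 - l$
$- \frac{2744}{4406} + \frac{2062}{q{\left(-5,-5 \right)}} = - \frac{2744}{4406} + \frac{2062}{9 - -5} = \left(-2744\right) \frac{1}{4406} + \frac{2062}{9 + 5} = - \frac{1372}{2203} + \frac{2062}{14} = - \frac{1372}{2203} + 2062 \cdot \frac{1}{14} = - \frac{1372}{2203} + \frac{1031}{7} = \frac{2261689}{15421}$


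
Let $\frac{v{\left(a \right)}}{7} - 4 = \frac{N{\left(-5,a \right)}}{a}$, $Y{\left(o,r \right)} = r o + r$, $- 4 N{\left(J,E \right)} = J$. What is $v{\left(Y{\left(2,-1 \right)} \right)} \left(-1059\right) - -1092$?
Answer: $- \frac{101885}{4} \approx -25471.0$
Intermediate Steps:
$N{\left(J,E \right)} = - \frac{J}{4}$
$Y{\left(o,r \right)} = r + o r$ ($Y{\left(o,r \right)} = o r + r = r + o r$)
$v{\left(a \right)} = 28 + \frac{35}{4 a}$ ($v{\left(a \right)} = 28 + 7 \frac{\left(- \frac{1}{4}\right) \left(-5\right)}{a} = 28 + 7 \frac{5}{4 a} = 28 + \frac{35}{4 a}$)
$v{\left(Y{\left(2,-1 \right)} \right)} \left(-1059\right) - -1092 = \left(28 + \frac{35}{4 \left(- (1 + 2)\right)}\right) \left(-1059\right) - -1092 = \left(28 + \frac{35}{4 \left(\left(-1\right) 3\right)}\right) \left(-1059\right) + 1092 = \left(28 + \frac{35}{4 \left(-3\right)}\right) \left(-1059\right) + 1092 = \left(28 + \frac{35}{4} \left(- \frac{1}{3}\right)\right) \left(-1059\right) + 1092 = \left(28 - \frac{35}{12}\right) \left(-1059\right) + 1092 = \frac{301}{12} \left(-1059\right) + 1092 = - \frac{106253}{4} + 1092 = - \frac{101885}{4}$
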